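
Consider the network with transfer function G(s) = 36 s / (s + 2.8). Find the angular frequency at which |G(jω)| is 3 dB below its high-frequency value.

For a single-pole high-pass, the −3 dB point is at the pole: ω = 2.8 rad/s.

2.8 rad/s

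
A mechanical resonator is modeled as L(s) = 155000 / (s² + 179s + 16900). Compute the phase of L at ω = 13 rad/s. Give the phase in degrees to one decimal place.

-7.9 deg

∠[(j13)² + 179(j13) + 16900] = ∠[16731 + j2327] = 7.92°
∠L(j13) = −7.92° = -7.92°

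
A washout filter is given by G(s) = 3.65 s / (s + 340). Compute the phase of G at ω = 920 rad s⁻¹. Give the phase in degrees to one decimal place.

∠(j920) = 90.00°
∠(j920 + 340) = arctan(920/340) = 69.72°
∠G(j920) = 90.00° − 69.72° = 20.28°

20.3 deg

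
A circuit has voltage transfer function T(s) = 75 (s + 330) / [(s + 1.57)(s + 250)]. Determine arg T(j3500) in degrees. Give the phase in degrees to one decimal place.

∠(j3500 + 330) = arctan(3500/330) = 84.61°
∠(j3500 + 1.57) = arctan(3500/1.57) = 89.97°
∠(j3500 + 250) = arctan(3500/250) = 85.91°
∠T(j3500) = 84.61° − (89.97° + 85.91°) = -91.27°

-91.3 deg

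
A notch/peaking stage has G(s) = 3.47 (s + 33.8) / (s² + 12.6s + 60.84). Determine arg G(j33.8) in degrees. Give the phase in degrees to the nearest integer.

∠(j33.8 + 33.8) = arctan(33.8/33.8) = 45.00°
∠[(j33.8)² + 12.6(j33.8) + 60.84] = ∠[-1081.6 + j425.88] = 158.51°
∠G(j33.8) = 45.00° − 158.51° = -113.51°

-114 deg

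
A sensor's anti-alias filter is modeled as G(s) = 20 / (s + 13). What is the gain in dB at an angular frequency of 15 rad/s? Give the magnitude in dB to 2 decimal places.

0.07 dB

|j15 + 13| = √(15² + 13²) = 19.85
|G(j15)| = 20 / 19.85 = 1.0076
20 log₁₀(1.0076) = 0.066 dB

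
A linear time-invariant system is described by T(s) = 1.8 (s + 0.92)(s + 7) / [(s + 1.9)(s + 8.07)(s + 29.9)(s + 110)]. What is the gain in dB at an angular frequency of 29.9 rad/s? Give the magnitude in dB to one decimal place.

-68.6 dB

|j29.9 + 0.92| = √(29.9² + 0.92²) = 29.91
|j29.9 + 7| = √(29.9² + 7²) = 30.71
|j29.9 + 1.9| = √(29.9² + 1.9²) = 29.96
|j29.9 + 8.07| = √(29.9² + 8.07²) = 30.97
|j29.9 + 29.9| = √(29.9² + 29.9²) = 42.28
|j29.9 + 110| = √(29.9² + 110²) = 114
|T(j29.9)| = 1.8 × 29.91 × 30.71 / (29.96 × 30.97 × 42.28 × 114) = 0.00036971
20 log₁₀(0.00036971) = -68.64 dB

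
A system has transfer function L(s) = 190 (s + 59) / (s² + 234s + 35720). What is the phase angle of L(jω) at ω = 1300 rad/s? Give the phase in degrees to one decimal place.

-82.2 deg

∠(j1300 + 59) = arctan(1300/59) = 87.40°
∠[(j1300)² + 234(j1300) + 35720] = ∠[-1.6543e+06 + j3.042e+05] = 169.58°
∠L(j1300) = 87.40° − 169.58° = -82.18°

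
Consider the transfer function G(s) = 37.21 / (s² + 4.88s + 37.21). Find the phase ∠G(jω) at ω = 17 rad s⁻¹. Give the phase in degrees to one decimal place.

∠[(j17)² + 4.88(j17) + 37.21] = ∠[-251.79 + j82.96] = 161.76°
∠G(j17) = −161.76° = -161.76°

-161.8 deg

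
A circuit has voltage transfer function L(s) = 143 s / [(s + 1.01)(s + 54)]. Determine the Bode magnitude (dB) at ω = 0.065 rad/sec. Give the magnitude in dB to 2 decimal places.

-15.39 dB

|j0.065| = 0.065
|j0.065 + 1.01| = √(0.065² + 1.01²) = 1.012
|j0.065 + 54| = √(0.065² + 54²) = 54
|L(j0.065)| = 143 × 0.065 / (1.012 × 54) = 0.17007
20 log₁₀(0.17007) = -15.387 dB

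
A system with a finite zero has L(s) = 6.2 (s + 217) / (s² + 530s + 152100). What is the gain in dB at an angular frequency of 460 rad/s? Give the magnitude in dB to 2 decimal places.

-38.02 dB

|j460 + 217| = √(460² + 217²) = 508.6
|(j460)² + 530(j460) + 152100| = |-59500 + j2.438e+05| = 2.51e+05
|L(j460)| = 6.2 × 508.6 / 2.51e+05 = 0.012566
20 log₁₀(0.012566) = -38.016 dB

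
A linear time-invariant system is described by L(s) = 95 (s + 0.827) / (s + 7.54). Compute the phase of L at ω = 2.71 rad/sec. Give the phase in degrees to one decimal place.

53.3°

∠(j2.71 + 0.827) = arctan(2.71/0.827) = 73.03°
∠(j2.71 + 7.54) = arctan(2.71/7.54) = 19.77°
∠L(j2.71) = 73.03° − 19.77° = 53.26°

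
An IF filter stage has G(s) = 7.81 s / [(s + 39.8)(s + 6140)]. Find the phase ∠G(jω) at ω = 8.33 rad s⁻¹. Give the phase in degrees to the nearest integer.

78°

∠(j8.33) = 90.00°
∠(j8.33 + 39.8) = arctan(8.33/39.8) = 11.82°
∠(j8.33 + 6140) = arctan(8.33/6140) = 0.08°
∠G(j8.33) = 90.00° − (11.82° + 0.08°) = 78.10°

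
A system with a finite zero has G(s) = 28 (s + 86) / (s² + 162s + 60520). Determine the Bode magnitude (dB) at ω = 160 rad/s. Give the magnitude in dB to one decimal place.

|j160 + 86| = √(160² + 86²) = 181.6
|(j160)² + 162(j160) + 60520| = |34920 + j25920| = 4.349e+04
|G(j160)| = 28 × 181.6 / 4.349e+04 = 0.11695
20 log₁₀(0.11695) = -18.64 dB

-18.6 dB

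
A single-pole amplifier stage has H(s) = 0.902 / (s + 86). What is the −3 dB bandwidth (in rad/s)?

For a single-pole low-pass, the −3 dB point is at the pole: ω = 86 rad/s.

86 rad/s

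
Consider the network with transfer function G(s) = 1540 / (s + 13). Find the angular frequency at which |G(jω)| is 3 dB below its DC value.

13 rad s⁻¹

For a single-pole low-pass, the −3 dB point is at the pole: ω = 13 rad s⁻¹.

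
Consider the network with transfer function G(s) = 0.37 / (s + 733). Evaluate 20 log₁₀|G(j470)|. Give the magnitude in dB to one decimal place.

|j470 + 733| = √(470² + 733²) = 870.7
|G(j470)| = 0.37 / 870.7 = 0.00042493
20 log₁₀(0.00042493) = -67.43 dB

-67.4 dB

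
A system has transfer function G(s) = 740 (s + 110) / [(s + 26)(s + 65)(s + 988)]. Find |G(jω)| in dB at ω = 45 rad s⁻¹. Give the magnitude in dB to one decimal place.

-33.3 dB

|j45 + 110| = √(45² + 110²) = 118.8
|j45 + 26| = √(45² + 26²) = 51.97
|j45 + 65| = √(45² + 65²) = 79.06
|j45 + 988| = √(45² + 988²) = 989
|G(j45)| = 740 × 118.8 / (51.97 × 79.06 × 989) = 0.021643
20 log₁₀(0.021643) = -33.29 dB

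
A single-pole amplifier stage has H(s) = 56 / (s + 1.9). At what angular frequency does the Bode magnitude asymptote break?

The single real pole at s = −1.9 gives a corner at ω = 1.9 rad/s.

1.9 rad/s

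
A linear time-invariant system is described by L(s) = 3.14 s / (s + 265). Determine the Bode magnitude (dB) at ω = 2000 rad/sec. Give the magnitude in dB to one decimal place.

|j2000| = 2000
|j2000 + 265| = √(2000² + 265²) = 2017
|L(j2000)| = 3.14 × 2000 / 2017 = 3.1128
20 log₁₀(3.1128) = 9.86 dB

9.9 dB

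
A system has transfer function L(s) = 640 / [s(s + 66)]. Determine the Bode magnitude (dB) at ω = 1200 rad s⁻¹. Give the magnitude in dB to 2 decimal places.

|j1200 + 66| = √(1200² + 66²) = 1202
|j1200| = 1200
|L(j1200)| = 640 / (1202 × 1200) = 0.00044377
20 log₁₀(0.00044377) = -67.057 dB

-67.06 dB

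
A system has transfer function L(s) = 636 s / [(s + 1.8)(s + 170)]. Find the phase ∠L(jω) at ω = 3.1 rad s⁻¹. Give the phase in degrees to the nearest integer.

∠(j3.1) = 90.00°
∠(j3.1 + 1.8) = arctan(3.1/1.8) = 59.86°
∠(j3.1 + 170) = arctan(3.1/170) = 1.04°
∠L(j3.1) = 90.00° − (59.86° + 1.04°) = 29.10°

29°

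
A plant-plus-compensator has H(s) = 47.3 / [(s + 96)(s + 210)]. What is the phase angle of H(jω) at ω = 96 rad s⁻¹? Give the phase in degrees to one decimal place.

-69.6°

∠(j96 + 96) = arctan(96/96) = 45.00°
∠(j96 + 210) = arctan(96/210) = 24.57°
∠H(j96) = − (45.00° + 24.57°) = -69.57°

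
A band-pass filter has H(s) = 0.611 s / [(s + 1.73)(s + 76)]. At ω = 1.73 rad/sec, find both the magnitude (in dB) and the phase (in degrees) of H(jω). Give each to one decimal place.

|j1.73| = 1.73
|j1.73 + 1.73| = √(1.73² + 1.73²) = 2.447
|j1.73 + 76| = √(1.73² + 76²) = 76.02
|H(j1.73)| = 0.611 × 1.73 / (2.447 × 76.02) = 0.0056833
20 log₁₀(0.0056833) = -44.91 dB
∠(j1.73) = 90.00°
∠(j1.73 + 1.73) = arctan(1.73/1.73) = 45.00°
∠(j1.73 + 76) = arctan(1.73/76) = 1.30°
∠H(j1.73) = 90.00° − (45.00° + 1.30°) = 43.70°

|H| = -44.9 dB, ∠H = 43.7°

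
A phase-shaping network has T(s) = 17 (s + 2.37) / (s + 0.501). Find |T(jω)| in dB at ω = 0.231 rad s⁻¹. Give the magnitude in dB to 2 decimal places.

|j0.231 + 2.37| = √(0.231² + 2.37²) = 2.381
|j0.231 + 0.501| = √(0.231² + 0.501²) = 0.5517
|T(j0.231)| = 17 × 2.381 / 0.5517 = 73.376
20 log₁₀(73.376) = 37.311 dB

37.31 dB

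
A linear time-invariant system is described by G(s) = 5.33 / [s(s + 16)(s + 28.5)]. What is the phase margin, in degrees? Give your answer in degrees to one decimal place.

Gain crossover: |G(jω)| = 1 at ω ≈ 0.0117 rad s⁻¹.
∠G(j0.0117) = −90° − arctan(0.0117/16) − arctan(0.0117/28.5) ≈ -90.07°
PM = 180° + (-90.07°) = 89.93°

89.9 deg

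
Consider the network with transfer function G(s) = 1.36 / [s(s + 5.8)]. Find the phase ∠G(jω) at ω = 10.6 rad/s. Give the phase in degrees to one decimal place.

-151.3°

∠(j10.6 + 5.8) = arctan(10.6/5.8) = 61.31°
∠(j10.6) = 90.00°
∠G(j10.6) = − (61.31° + 90.00°) = -151.31°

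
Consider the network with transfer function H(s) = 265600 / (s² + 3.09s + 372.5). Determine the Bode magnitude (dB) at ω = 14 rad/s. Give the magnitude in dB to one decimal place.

|(j14)² + 3.09(j14) + 372.5| = |176.5 + j43.26| = 181.7
|H(j14)| = 265600 / 181.7 = 1461.6
20 log₁₀(1461.6) = 63.30 dB

63.3 dB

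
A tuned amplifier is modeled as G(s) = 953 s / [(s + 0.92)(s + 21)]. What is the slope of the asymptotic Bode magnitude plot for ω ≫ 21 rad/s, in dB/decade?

With 1 zero and 2 poles, the high-frequency asymptotic slope is 20 × (1 − 2) = -20 dB/decade.

-20 dB/decade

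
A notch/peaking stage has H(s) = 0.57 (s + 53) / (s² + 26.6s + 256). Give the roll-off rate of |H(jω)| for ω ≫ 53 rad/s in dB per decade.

-20 dB/decade

With 1 zero and 2 poles, the high-frequency asymptotic slope is 20 × (1 − 2) = -20 dB/decade.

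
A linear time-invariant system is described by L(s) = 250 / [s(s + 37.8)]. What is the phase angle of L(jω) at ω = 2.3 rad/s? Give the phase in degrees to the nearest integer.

-93 deg

∠(j2.3 + 37.8) = arctan(2.3/37.8) = 3.48°
∠(j2.3) = 90.00°
∠L(j2.3) = − (3.48° + 90.00°) = -93.48°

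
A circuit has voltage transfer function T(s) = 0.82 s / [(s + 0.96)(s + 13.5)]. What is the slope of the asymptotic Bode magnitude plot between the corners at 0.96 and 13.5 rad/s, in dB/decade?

In this band the factors already past their corner are: 1 differentiator zero, pole at 0.96; net slope = 0 dB/decade.

0 dB/decade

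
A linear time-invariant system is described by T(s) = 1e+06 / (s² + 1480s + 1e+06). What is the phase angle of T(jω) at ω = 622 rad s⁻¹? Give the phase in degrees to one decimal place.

-56.3°

∠[(j622)² + 1480(j622) + 1e+06] = ∠[6.1312e+05 + j9.2056e+05] = 56.34°
∠T(j622) = −56.34° = -56.34°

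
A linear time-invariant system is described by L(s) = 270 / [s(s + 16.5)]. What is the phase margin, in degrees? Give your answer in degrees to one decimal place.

Gain crossover: |L(jω)| = 1 at ω ≈ 12.9 rad s⁻¹.
∠L(j12.9) = −90° − arctan(12.9/16.5) ≈ -128.01°
PM = 180° + (-128.01°) = 51.99°

52.0 deg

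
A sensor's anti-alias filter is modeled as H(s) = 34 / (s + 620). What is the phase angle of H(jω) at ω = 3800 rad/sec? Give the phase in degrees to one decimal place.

∠(j3800 + 620) = arctan(3800/620) = 80.73°
∠H(j3800) = −80.73° = -80.73°

-80.7 deg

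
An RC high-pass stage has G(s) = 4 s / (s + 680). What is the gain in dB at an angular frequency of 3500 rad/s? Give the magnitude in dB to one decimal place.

11.9 dB

|j3500| = 3500
|j3500 + 680| = √(3500² + 680²) = 3565
|G(j3500)| = 4 × 3500 / 3565 = 3.9266
20 log₁₀(3.9266) = 11.88 dB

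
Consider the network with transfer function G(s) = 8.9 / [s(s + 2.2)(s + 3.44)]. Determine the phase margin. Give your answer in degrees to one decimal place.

48.5°

Gain crossover: |G(jω)| = 1 at ω ≈ 1.02 rad s⁻¹.
∠G(j1.02) = −90° − arctan(1.02/2.2) − arctan(1.02/3.44) ≈ -131.47°
PM = 180° + (-131.47°) = 48.53°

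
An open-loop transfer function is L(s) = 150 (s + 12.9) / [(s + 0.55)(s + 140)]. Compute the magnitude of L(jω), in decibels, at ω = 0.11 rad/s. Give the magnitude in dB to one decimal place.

|j0.11 + 12.9| = √(0.11² + 12.9²) = 12.9
|j0.11 + 0.55| = √(0.11² + 0.55²) = 0.5609
|j0.11 + 140| = √(0.11² + 140²) = 140
|L(j0.11)| = 150 × 12.9 / (0.5609 × 140) = 24.643
20 log₁₀(24.643) = 27.83 dB

27.8 dB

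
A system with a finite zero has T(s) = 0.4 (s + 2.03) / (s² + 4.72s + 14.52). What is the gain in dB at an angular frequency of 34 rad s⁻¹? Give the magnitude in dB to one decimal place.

|j34 + 2.03| = √(34² + 2.03²) = 34.06
|(j34)² + 4.72(j34) + 14.52| = |-1141.5 + j160.48| = 1153
|T(j34)| = 0.4 × 34.06 / 1153 = 0.011819
20 log₁₀(0.011819) = -38.55 dB

-38.5 dB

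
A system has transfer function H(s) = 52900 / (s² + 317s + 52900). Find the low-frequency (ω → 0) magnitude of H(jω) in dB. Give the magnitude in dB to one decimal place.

H(0) = 52900 / 52900 = 1
20 log₁₀(1) = 0.00 dB

0.0 dB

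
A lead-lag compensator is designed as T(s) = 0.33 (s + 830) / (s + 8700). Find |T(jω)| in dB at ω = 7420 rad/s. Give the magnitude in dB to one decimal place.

|j7420 + 830| = √(7420² + 830²) = 7466
|j7420 + 8700| = √(7420² + 8700²) = 1.143e+04
|T(j7420)| = 0.33 × 7466 / 1.143e+04 = 0.21548
20 log₁₀(0.21548) = -13.33 dB

-13.3 dB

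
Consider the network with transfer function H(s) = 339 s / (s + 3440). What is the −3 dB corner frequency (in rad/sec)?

For a single-pole high-pass, the −3 dB point is at the pole: ω = 3440 rad/sec.

3440 rad/sec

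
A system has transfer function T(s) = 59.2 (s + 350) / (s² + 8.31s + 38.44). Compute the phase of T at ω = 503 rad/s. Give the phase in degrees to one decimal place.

∠(j503 + 350) = arctan(503/350) = 55.17°
∠[(j503)² + 8.31(j503) + 38.44] = ∠[-2.5297e+05 + j4179.9] = 179.05°
∠T(j503) = 55.17° − 179.05° = -123.88°

-123.9 deg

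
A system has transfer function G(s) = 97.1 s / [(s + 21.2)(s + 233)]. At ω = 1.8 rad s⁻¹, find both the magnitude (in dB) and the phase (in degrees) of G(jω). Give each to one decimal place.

|j1.8| = 1.8
|j1.8 + 21.2| = √(1.8² + 21.2²) = 21.28
|j1.8 + 233| = √(1.8² + 233²) = 233
|G(j1.8)| = 97.1 × 1.8 / (21.28 × 233) = 0.035256
20 log₁₀(0.035256) = -29.06 dB
∠(j1.8) = 90.00°
∠(j1.8 + 21.2) = arctan(1.8/21.2) = 4.85°
∠(j1.8 + 233) = arctan(1.8/233) = 0.44°
∠G(j1.8) = 90.00° − (4.85° + 0.44°) = 84.70°

|G| = -29.1 dB, ∠G = 84.7°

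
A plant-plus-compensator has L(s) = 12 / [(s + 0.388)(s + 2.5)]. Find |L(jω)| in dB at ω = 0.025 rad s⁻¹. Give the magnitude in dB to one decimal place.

|j0.025 + 0.388| = √(0.025² + 0.388²) = 0.3888
|j0.025 + 2.5| = √(0.025² + 2.5²) = 2.5
|L(j0.025)| = 12 / (0.3888 × 2.5) = 12.345
20 log₁₀(12.345) = 21.83 dB

21.8 dB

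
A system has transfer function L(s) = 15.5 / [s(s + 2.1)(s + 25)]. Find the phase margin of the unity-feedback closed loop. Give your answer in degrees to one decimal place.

Gain crossover: |L(jω)| = 1 at ω ≈ 0.292 rad/s.
∠L(j0.292) = −90° − arctan(0.292/2.1) − arctan(0.292/25) ≈ -98.60°
PM = 180° + (-98.60°) = 81.40°

81.4°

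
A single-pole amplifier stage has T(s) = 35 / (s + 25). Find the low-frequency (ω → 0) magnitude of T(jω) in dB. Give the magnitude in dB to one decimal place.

2.9 dB

T(0) = 35 / 25 = 1.4
20 log₁₀(1.4) = 2.92 dB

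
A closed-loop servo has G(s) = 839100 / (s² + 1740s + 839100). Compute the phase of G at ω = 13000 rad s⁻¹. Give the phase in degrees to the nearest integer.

-172°

∠[(j13000)² + 1740(j13000) + 839100] = ∠[-1.6816e+08 + j2.262e+07] = 172.34°
∠G(j13000) = −172.34° = -172.34°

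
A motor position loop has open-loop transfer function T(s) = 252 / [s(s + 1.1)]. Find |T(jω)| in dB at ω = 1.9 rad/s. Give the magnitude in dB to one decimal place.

35.6 dB

|j1.9 + 1.1| = √(1.9² + 1.1²) = 2.195
|j1.9| = 1.9
|T(j1.9)| = 252 / (2.195 × 1.9) = 60.412
20 log₁₀(60.412) = 35.62 dB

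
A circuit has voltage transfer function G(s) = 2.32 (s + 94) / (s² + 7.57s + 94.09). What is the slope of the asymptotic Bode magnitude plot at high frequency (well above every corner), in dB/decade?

With 1 zero and 2 poles, the high-frequency asymptotic slope is 20 × (1 − 2) = -20 dB/decade.

-20 dB/decade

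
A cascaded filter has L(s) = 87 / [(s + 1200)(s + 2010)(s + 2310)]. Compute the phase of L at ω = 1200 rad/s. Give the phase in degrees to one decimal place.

∠(j1200 + 1200) = arctan(1200/1200) = 45.00°
∠(j1200 + 2010) = arctan(1200/2010) = 30.84°
∠(j1200 + 2310) = arctan(1200/2310) = 27.45°
∠L(j1200) = − (45.00° + 30.84° + 27.45°) = -103.29°

-103.3°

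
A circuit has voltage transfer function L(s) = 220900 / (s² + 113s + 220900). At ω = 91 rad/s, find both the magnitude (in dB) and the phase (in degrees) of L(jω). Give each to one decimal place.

|(j91)² + 113(j91) + 220900| = |2.1262e+05 + j10283| = 2.129e+05
|L(j91)| = 220900 / 2.129e+05 = 1.0377
20 log₁₀(1.0377) = 0.32 dB
∠[(j91)² + 113(j91) + 220900] = ∠[2.1262e+05 + j10283] = 2.77°
∠L(j91) = −2.77° = -2.77°

|L| = 0.3 dB, ∠L = -2.8°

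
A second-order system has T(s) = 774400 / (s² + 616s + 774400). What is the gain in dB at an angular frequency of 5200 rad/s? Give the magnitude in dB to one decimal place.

|(j5200)² + 616(j5200) + 774400| = |-2.6266e+07 + j3.2032e+06| = 2.646e+07
|T(j5200)| = 774400 / 2.646e+07 = 0.029267
20 log₁₀(0.029267) = -30.67 dB

-30.7 dB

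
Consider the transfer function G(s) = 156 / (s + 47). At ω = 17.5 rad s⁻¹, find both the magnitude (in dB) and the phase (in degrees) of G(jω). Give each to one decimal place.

|G| = 9.9 dB, ∠G = -20.4°

|j17.5 + 47| = √(17.5² + 47²) = 50.15
|G(j17.5)| = 156 / 50.15 = 3.1105
20 log₁₀(3.1105) = 9.86 dB
∠(j17.5 + 47) = arctan(17.5/47) = 20.42°
∠G(j17.5) = −20.42° = -20.42°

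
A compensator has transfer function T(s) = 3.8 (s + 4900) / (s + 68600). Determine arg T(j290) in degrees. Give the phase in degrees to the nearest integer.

3°

∠(j290 + 4900) = arctan(290/4900) = 3.39°
∠(j290 + 68600) = arctan(290/68600) = 0.24°
∠T(j290) = 3.39° − 0.24° = 3.14°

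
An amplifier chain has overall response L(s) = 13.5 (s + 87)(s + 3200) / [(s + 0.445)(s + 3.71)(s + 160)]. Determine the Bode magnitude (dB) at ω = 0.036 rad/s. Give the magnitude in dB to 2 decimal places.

83.03 dB

|j0.036 + 87| = √(0.036² + 87²) = 87
|j0.036 + 3200| = √(0.036² + 3200²) = 3200
|j0.036 + 0.445| = √(0.036² + 0.445²) = 0.4465
|j0.036 + 3.71| = √(0.036² + 3.71²) = 3.71
|j0.036 + 160| = √(0.036² + 160²) = 160
|L(j0.036)| = 13.5 × 87 × 3200 / (0.4465 × 3.71 × 160) = 14181
20 log₁₀(14181) = 83.034 dB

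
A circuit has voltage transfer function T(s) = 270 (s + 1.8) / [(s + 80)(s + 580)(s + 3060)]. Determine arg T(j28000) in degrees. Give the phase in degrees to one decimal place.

-172.4°

∠(j28000 + 1.8) = arctan(28000/1.8) = 90.00°
∠(j28000 + 80) = arctan(28000/80) = 89.84°
∠(j28000 + 580) = arctan(28000/580) = 88.81°
∠(j28000 + 3060) = arctan(28000/3060) = 83.76°
∠T(j28000) = 90.00° − (89.84° + 88.81° + 83.76°) = -172.42°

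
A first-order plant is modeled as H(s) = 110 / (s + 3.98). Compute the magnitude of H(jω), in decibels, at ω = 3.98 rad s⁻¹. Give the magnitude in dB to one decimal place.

25.8 dB

|j3.98 + 3.98| = √(3.98² + 3.98²) = 5.629
|H(j3.98)| = 110 / 5.629 = 19.543
20 log₁₀(19.543) = 25.82 dB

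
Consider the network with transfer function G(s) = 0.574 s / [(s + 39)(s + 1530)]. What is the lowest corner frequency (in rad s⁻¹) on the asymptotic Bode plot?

Break frequencies occur at each pole and zero magnitude: 39 rad s⁻¹, 1530 rad s⁻¹.
The lowest is 39 rad s⁻¹.

39 rad s⁻¹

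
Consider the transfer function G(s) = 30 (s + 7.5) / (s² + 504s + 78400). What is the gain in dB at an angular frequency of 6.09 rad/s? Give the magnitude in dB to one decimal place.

|j6.09 + 7.5| = √(6.09² + 7.5²) = 9.661
|(j6.09)² + 504(j6.09) + 78400| = |78363 + j3069.4| = 7.842e+04
|G(j6.09)| = 30 × 9.661 / 7.842e+04 = 0.0036958
20 log₁₀(0.0036958) = -48.65 dB

-48.6 dB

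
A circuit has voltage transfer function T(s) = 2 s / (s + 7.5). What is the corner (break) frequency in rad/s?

The single real pole at s = −7.5 gives a corner at ω = 7.5 rad/s.

7.5 rad/s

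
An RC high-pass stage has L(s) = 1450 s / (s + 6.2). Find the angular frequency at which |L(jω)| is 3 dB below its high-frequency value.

6.2 rad/s

For a single-pole high-pass, the −3 dB point is at the pole: ω = 6.2 rad/s.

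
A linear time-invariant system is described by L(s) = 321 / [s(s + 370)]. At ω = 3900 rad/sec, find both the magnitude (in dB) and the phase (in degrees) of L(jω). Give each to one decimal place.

|L| = -93.6 dB, ∠L = -174.6°

|j3900 + 370| = √(3900² + 370²) = 3918
|j3900| = 3900
|L(j3900)| = 321 / (3918 × 3900) = 2.101e-05
20 log₁₀(2.101e-05) = -93.55 dB
∠(j3900 + 370) = arctan(3900/370) = 84.58°
∠(j3900) = 90.00°
∠L(j3900) = − (84.58° + 90.00°) = -174.58°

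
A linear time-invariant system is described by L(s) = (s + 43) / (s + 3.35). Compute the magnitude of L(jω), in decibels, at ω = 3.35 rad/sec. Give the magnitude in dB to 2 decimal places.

19.18 dB

|j3.35 + 43| = √(3.35² + 43²) = 43.13
|j3.35 + 3.35| = √(3.35² + 3.35²) = 4.738
|L(j3.35)| = 1 × 43.13 / 4.738 = 9.1038
20 log₁₀(9.1038) = 19.184 dB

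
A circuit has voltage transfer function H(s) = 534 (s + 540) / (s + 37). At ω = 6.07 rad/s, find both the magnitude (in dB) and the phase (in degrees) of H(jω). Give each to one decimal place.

|H| = 77.7 dB, ∠H = -8.7°

|j6.07 + 540| = √(6.07² + 540²) = 540
|j6.07 + 37| = √(6.07² + 37²) = 37.49
|H(j6.07)| = 534 × 540 / 37.49 = 7691.2
20 log₁₀(7691.2) = 77.72 dB
∠(j6.07 + 540) = arctan(6.07/540) = 0.64°
∠(j6.07 + 37) = arctan(6.07/37) = 9.32°
∠H(j6.07) = 0.64° − 9.32° = -8.67°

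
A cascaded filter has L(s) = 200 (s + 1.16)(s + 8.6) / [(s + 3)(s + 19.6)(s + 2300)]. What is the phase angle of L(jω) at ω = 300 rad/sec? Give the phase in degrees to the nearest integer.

-5°

∠(j300 + 1.16) = arctan(300/1.16) = 89.78°
∠(j300 + 8.6) = arctan(300/8.6) = 88.36°
∠(j300 + 3) = arctan(300/3) = 89.43°
∠(j300 + 19.6) = arctan(300/19.6) = 86.26°
∠(j300 + 2300) = arctan(300/2300) = 7.43°
∠L(j300) = 89.78° + 88.36° − (89.43° + 86.26° + 7.43°) = -4.98°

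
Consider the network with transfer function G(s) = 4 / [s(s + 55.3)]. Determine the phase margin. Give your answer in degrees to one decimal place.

Gain crossover: |G(jω)| = 1 at ω ≈ 0.0723 rad/s.
∠G(j0.0723) = −90° − arctan(0.0723/55.3) ≈ -90.07°
PM = 180° + (-90.07°) = 89.93°

89.9°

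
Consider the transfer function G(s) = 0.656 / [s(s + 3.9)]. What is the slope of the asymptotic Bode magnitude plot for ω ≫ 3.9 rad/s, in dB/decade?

With 0 zeros and 2 poles, the high-frequency asymptotic slope is 20 × (0 − 2) = -40 dB/decade.

-40 dB/decade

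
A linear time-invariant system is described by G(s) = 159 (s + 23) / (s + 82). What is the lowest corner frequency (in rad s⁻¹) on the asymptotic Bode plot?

23 rad s⁻¹

Break frequencies occur at each pole and zero magnitude: 23 rad s⁻¹, 82 rad s⁻¹.
The lowest is 23 rad s⁻¹.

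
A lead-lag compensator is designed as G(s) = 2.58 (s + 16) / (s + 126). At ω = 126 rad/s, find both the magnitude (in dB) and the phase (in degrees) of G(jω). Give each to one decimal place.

|G| = 5.3 dB, ∠G = 37.8°

|j126 + 16| = √(126² + 16²) = 127
|j126 + 126| = √(126² + 126²) = 178.2
|G(j126)| = 2.58 × 127 / 178.2 = 1.839
20 log₁₀(1.839) = 5.29 dB
∠(j126 + 16) = arctan(126/16) = 82.76°
∠(j126 + 126) = arctan(126/126) = 45.00°
∠G(j126) = 82.76° − 45.00° = 37.76°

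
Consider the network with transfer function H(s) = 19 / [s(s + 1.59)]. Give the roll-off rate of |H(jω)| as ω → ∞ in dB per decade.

With 0 zeros and 2 poles, the high-frequency asymptotic slope is 20 × (0 − 2) = -40 dB/decade.

-40 dB/decade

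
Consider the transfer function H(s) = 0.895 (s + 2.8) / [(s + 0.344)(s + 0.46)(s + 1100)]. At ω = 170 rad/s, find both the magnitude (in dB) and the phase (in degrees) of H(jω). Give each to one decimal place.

|j170 + 2.8| = √(170² + 2.8²) = 170
|j170 + 0.344| = √(170² + 0.344²) = 170
|j170 + 0.46| = √(170² + 0.46²) = 170
|j170 + 1100| = √(170² + 1100²) = 1113
|H(j170)| = 0.895 × 170 / (170 × 170 × 1113) = 4.7306e-06
20 log₁₀(4.7306e-06) = -106.50 dB
∠(j170 + 2.8) = arctan(170/2.8) = 89.06°
∠(j170 + 0.344) = arctan(170/0.344) = 89.88°
∠(j170 + 0.46) = arctan(170/0.46) = 89.84°
∠(j170 + 1100) = arctan(170/1100) = 8.79°
∠H(j170) = 89.06° − (89.88° + 89.84° + 8.79°) = -99.46°

|H| = -106.5 dB, ∠H = -99.5°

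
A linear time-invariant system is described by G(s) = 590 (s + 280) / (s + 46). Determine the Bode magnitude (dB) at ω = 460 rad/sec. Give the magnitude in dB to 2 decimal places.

|j460 + 280| = √(460² + 280²) = 538.5
|j460 + 46| = √(460² + 46²) = 462.3
|G(j460)| = 590 × 538.5 / 462.3 = 687.28
20 log₁₀(687.28) = 56.743 dB

56.74 dB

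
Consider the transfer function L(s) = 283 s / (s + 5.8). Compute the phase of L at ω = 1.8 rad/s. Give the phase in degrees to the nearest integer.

∠(j1.8) = 90.00°
∠(j1.8 + 5.8) = arctan(1.8/5.8) = 17.24°
∠L(j1.8) = 90.00° − 17.24° = 72.76°

73 deg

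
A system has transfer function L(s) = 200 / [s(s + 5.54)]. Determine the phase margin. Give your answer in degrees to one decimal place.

Gain crossover: |L(jω)| = 1 at ω ≈ 13.6 rad/s.
∠L(j13.6) = −90° − arctan(13.6/5.54) ≈ -157.85°
PM = 180° + (-157.85°) = 22.15°

22.1°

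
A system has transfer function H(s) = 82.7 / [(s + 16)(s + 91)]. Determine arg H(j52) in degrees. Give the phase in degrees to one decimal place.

∠(j52 + 16) = arctan(52/16) = 72.90°
∠(j52 + 91) = arctan(52/91) = 29.74°
∠H(j52) = − (72.90° + 29.74°) = -102.64°

-102.6°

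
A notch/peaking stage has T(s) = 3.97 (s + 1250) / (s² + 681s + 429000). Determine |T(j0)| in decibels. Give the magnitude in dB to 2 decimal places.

T(0) = 3.97 × 1250 / 429000 = 0.011568
20 log₁₀(0.011568) = -38.735 dB

-38.74 dB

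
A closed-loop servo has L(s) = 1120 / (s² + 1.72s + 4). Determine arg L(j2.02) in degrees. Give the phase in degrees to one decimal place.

-91.3°

∠[(j2.02)² + 1.72(j2.02) + 4] = ∠[-0.0804 + j3.4744] = 91.33°
∠L(j2.02) = −91.33° = -91.33°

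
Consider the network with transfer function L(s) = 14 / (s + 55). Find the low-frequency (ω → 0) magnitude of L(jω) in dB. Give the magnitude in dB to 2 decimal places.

-11.88 dB

L(0) = 14 / 55 = 0.25455
20 log₁₀(0.25455) = -11.885 dB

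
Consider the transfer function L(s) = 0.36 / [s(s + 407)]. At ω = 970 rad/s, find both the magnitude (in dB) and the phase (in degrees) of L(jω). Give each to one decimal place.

|L| = -129.0 dB, ∠L = -157.2°

|j970 + 407| = √(970² + 407²) = 1052
|j970| = 970
|L(j970)| = 0.36 / (1052 × 970) = 3.5281e-07
20 log₁₀(3.5281e-07) = -129.05 dB
∠(j970 + 407) = arctan(970/407) = 67.24°
∠(j970) = 90.00°
∠L(j970) = − (67.24° + 90.00°) = -157.24°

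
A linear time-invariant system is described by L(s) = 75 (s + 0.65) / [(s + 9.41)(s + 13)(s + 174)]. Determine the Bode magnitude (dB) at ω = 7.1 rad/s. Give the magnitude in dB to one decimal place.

|j7.1 + 0.65| = √(7.1² + 0.65²) = 7.13
|j7.1 + 9.41| = √(7.1² + 9.41²) = 11.79
|j7.1 + 13| = √(7.1² + 13²) = 14.81
|j7.1 + 174| = √(7.1² + 174²) = 174.1
|L(j7.1)| = 75 × 7.13 / (11.79 × 14.81 × 174.1) = 0.017585
20 log₁₀(0.017585) = -35.10 dB

-35.1 dB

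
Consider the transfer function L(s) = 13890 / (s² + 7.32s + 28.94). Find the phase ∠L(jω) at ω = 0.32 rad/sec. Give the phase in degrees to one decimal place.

-4.6 deg

∠[(j0.32)² + 7.32(j0.32) + 28.94] = ∠[28.838 + j2.3424] = 4.64°
∠L(j0.32) = −4.64° = -4.64°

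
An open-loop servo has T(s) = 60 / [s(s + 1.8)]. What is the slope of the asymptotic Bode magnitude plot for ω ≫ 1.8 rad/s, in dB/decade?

-40 dB/decade

With 0 zeros and 2 poles, the high-frequency asymptotic slope is 20 × (0 − 2) = -40 dB/decade.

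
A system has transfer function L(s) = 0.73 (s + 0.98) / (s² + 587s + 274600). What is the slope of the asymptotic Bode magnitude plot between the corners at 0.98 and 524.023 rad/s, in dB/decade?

In this band the factors already past their corner are: zero at 0.98; net slope = 20 dB/decade.

20 dB/decade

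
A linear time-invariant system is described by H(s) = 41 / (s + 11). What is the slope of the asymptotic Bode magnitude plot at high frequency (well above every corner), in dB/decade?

-20 dB/decade

With 0 zeros and 1 pole, the high-frequency asymptotic slope is 20 × (0 − 1) = -20 dB/decade.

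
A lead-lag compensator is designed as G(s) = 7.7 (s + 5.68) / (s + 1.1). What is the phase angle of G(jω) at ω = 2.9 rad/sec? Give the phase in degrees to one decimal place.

∠(j2.9 + 5.68) = arctan(2.9/5.68) = 27.05°
∠(j2.9 + 1.1) = arctan(2.9/1.1) = 69.23°
∠G(j2.9) = 27.05° − 69.23° = -42.18°

-42.2°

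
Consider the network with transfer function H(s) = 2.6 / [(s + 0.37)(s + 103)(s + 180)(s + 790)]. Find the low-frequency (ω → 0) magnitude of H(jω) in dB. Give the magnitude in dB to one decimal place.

H(0) = 2.6 / (0.37 × 103 × 180 × 790) = 4.7977e-07
20 log₁₀(4.7977e-07) = -126.38 dB

-126.4 dB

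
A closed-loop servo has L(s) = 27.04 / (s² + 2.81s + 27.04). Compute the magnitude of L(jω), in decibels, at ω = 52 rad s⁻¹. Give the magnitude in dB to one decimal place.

-39.9 dB

|(j52)² + 2.81(j52) + 27.04| = |-2677 + j146.12| = 2681
|L(j52)| = 27.04 / 2681 = 0.010086
20 log₁₀(0.010086) = -39.93 dB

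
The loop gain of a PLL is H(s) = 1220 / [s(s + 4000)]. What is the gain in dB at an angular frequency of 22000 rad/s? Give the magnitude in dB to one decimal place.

-112.1 dB

|j22000 + 4000| = √(22000² + 4000²) = 2.236e+04
|j22000| = 2.2e+04
|H(j22000)| = 1220 / (2.236e+04 × 2.2e+04) = 2.48e-06
20 log₁₀(2.48e-06) = -112.11 dB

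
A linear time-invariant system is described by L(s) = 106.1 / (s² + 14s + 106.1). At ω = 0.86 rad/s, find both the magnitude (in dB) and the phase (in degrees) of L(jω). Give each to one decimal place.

|(j0.86)² + 14(j0.86) + 106.1| = |105.36 + j12.04| = 106
|L(j0.86)| = 106.1 / 106 = 1.0005
20 log₁₀(1.0005) = 0.00 dB
∠[(j0.86)² + 14(j0.86) + 106.1] = ∠[105.36 + j12.04] = 6.52°
∠L(j0.86) = −6.52° = -6.52°

|L| = 0.0 dB, ∠L = -6.5 deg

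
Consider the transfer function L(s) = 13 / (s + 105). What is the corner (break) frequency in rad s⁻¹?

The single real pole at s = −105 gives a corner at ω = 105 rad s⁻¹.

105 rad s⁻¹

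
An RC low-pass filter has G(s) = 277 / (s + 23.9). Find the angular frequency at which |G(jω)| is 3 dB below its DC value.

For a single-pole low-pass, the −3 dB point is at the pole: ω = 23.9 rad s⁻¹.

23.9 rad s⁻¹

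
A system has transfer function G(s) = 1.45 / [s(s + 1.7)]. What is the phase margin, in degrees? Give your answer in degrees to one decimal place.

65.5 deg

Gain crossover: |G(jω)| = 1 at ω ≈ 0.776 rad/s.
∠G(j0.776) = −90° − arctan(0.776/1.7) ≈ -114.53°
PM = 180° + (-114.53°) = 65.47°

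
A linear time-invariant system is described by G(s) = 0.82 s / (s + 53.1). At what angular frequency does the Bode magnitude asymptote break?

53.1 rad/sec

The single real pole at s = −53.1 gives a corner at ω = 53.1 rad/sec.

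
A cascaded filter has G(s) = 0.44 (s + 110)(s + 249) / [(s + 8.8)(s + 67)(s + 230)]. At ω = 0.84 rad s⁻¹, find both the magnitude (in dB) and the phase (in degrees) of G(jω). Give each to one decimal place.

|j0.84 + 110| = √(0.84² + 110²) = 110
|j0.84 + 249| = √(0.84² + 249²) = 249
|j0.84 + 8.8| = √(0.84² + 8.8²) = 8.84
|j0.84 + 67| = √(0.84² + 67²) = 67.01
|j0.84 + 230| = √(0.84² + 230²) = 230
|G(j0.84)| = 0.44 × 110 × 249 / (8.84 × 67.01 × 230) = 0.088464
20 log₁₀(0.088464) = -21.06 dB
∠(j0.84 + 110) = arctan(0.84/110) = 0.44°
∠(j0.84 + 249) = arctan(0.84/249) = 0.19°
∠(j0.84 + 8.8) = arctan(0.84/8.8) = 5.45°
∠(j0.84 + 67) = arctan(0.84/67) = 0.72°
∠(j0.84 + 230) = arctan(0.84/230) = 0.21°
∠G(j0.84) = 0.44° + 0.19° − (5.45° + 0.72° + 0.21°) = -5.75°

|G| = -21.1 dB, ∠G = -5.7°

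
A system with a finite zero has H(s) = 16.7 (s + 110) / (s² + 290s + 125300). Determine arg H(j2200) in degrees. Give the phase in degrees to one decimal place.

∠(j2200 + 110) = arctan(2200/110) = 87.14°
∠[(j2200)² + 290(j2200) + 125300] = ∠[-4.7147e+06 + j6.38e+05] = 172.29°
∠H(j2200) = 87.14° − 172.29° = -85.16°

-85.2°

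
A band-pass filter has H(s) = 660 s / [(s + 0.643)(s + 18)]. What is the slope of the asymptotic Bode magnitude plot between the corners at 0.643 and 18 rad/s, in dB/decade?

0 dB/decade

In this band the factors already past their corner are: 1 differentiator zero, pole at 0.643; net slope = 0 dB/decade.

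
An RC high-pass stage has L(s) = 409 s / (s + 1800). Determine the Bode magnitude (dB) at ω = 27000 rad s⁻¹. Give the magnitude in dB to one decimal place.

52.2 dB

|j27000| = 2.7e+04
|j27000 + 1800| = √(27000² + 1800²) = 2.706e+04
|L(j27000)| = 409 × 2.7e+04 / 2.706e+04 = 408.09
20 log₁₀(408.09) = 52.22 dB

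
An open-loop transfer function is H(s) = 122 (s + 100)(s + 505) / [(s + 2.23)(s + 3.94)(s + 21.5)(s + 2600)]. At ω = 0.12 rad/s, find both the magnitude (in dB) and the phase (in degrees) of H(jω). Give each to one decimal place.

|H| = 22.0 dB, ∠H = -5.1°

|j0.12 + 100| = √(0.12² + 100²) = 100
|j0.12 + 505| = √(0.12² + 505²) = 505
|j0.12 + 2.23| = √(0.12² + 2.23²) = 2.233
|j0.12 + 3.94| = √(0.12² + 3.94²) = 3.942
|j0.12 + 21.5| = √(0.12² + 21.5²) = 21.5
|j0.12 + 2600| = √(0.12² + 2600²) = 2600
|H(j0.12)| = 122 × 100 × 505 / (2.233 × 3.942 × 21.5 × 2600) = 12.52
20 log₁₀(12.52) = 21.95 dB
∠(j0.12 + 100) = arctan(0.12/100) = 0.07°
∠(j0.12 + 505) = arctan(0.12/505) = 0.01°
∠(j0.12 + 2.23) = arctan(0.12/2.23) = 3.08°
∠(j0.12 + 3.94) = arctan(0.12/3.94) = 1.74°
∠(j0.12 + 21.5) = arctan(0.12/21.5) = 0.32°
∠(j0.12 + 2600) = arctan(0.12/2600) = 0.00°
∠H(j0.12) = 0.07° + 0.01° − (3.08° + 1.74° + 0.32° + 0.00°) = -5.06°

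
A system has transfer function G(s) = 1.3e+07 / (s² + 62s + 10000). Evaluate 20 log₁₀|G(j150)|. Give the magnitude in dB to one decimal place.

58.4 dB

|(j150)² + 62(j150) + 10000| = |-12500 + j9300| = 1.558e+04
|G(j150)| = 1.3e+07 / 1.558e+04 = 834.4
20 log₁₀(834.4) = 58.43 dB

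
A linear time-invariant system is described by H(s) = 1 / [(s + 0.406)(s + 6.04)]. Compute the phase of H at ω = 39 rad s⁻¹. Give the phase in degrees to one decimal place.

-170.6 deg

∠(j39 + 0.406) = arctan(39/0.406) = 89.40°
∠(j39 + 6.04) = arctan(39/6.04) = 81.20°
∠H(j39) = − (89.40° + 81.20°) = -170.60°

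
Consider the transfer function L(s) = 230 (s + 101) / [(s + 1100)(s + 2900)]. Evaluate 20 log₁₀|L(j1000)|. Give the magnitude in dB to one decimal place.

-25.9 dB

|j1000 + 101| = √(1000² + 101²) = 1005
|j1000 + 1100| = √(1000² + 1100²) = 1487
|j1000 + 2900| = √(1000² + 2900²) = 3068
|L(j1000)| = 230 × 1005 / (1487 × 3068) = 0.050692
20 log₁₀(0.050692) = -25.90 dB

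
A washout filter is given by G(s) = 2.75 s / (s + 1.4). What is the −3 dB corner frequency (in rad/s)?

For a single-pole high-pass, the −3 dB point is at the pole: ω = 1.4 rad/s.

1.4 rad/s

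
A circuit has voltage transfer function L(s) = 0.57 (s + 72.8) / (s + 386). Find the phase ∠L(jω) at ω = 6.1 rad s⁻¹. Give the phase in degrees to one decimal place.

3.9°

∠(j6.1 + 72.8) = arctan(6.1/72.8) = 4.79°
∠(j6.1 + 386) = arctan(6.1/386) = 0.91°
∠L(j6.1) = 4.79° − 0.91° = 3.88°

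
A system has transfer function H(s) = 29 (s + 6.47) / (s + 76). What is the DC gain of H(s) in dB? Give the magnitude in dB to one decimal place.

7.8 dB

H(0) = 29 × 6.47 / 76 = 2.4688
20 log₁₀(2.4688) = 7.85 dB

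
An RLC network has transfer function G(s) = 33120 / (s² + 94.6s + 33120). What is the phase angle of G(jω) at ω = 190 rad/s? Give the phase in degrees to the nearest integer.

-99°

∠[(j190)² + 94.6(j190) + 33120] = ∠[-2980 + j17974] = 99.41°
∠G(j190) = −99.41° = -99.41°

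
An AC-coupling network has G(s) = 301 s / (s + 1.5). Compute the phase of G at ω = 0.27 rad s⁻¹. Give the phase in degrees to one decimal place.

79.8°

∠(j0.27) = 90.00°
∠(j0.27 + 1.5) = arctan(0.27/1.5) = 10.20°
∠G(j0.27) = 90.00° − 10.20° = 79.80°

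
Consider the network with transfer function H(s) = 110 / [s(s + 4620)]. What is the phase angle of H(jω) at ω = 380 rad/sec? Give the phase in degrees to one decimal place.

∠(j380 + 4620) = arctan(380/4620) = 4.70°
∠(j380) = 90.00°
∠H(j380) = − (4.70° + 90.00°) = -94.70°

-94.7 deg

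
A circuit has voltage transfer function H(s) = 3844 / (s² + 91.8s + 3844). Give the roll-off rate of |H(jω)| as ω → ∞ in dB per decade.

-40 dB/decade

With 0 zeros and 2 poles, the high-frequency asymptotic slope is 20 × (0 − 2) = -40 dB/decade.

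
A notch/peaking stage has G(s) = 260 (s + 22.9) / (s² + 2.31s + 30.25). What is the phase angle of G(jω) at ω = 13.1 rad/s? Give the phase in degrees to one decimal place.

∠(j13.1 + 22.9) = arctan(13.1/22.9) = 29.77°
∠[(j13.1)² + 2.31(j13.1) + 30.25] = ∠[-141.36 + j30.261] = 167.92°
∠G(j13.1) = 29.77° − 167.92° = -138.15°

-138.1 deg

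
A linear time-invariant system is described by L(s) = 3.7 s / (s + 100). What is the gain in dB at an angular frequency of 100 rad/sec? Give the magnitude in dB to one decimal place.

8.4 dB

|j100| = 100
|j100 + 100| = √(100² + 100²) = 141.4
|L(j100)| = 3.7 × 100 / 141.4 = 2.6163
20 log₁₀(2.6163) = 8.35 dB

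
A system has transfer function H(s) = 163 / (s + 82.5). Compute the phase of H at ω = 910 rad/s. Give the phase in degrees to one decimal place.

∠(j910 + 82.5) = arctan(910/82.5) = 84.82°
∠H(j910) = −84.82° = -84.82°

-84.8°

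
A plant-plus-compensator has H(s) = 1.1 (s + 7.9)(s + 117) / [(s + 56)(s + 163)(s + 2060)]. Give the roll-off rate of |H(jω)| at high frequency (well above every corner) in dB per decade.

With 2 zeros and 3 poles, the high-frequency asymptotic slope is 20 × (2 − 3) = -20 dB/decade.

-20 dB/decade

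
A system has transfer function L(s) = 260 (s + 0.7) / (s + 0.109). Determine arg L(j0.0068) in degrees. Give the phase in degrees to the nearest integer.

∠(j0.0068 + 0.7) = arctan(0.0068/0.7) = 0.56°
∠(j0.0068 + 0.109) = arctan(0.0068/0.109) = 3.57°
∠L(j0.0068) = 0.56° − 3.57° = -3.01°

-3°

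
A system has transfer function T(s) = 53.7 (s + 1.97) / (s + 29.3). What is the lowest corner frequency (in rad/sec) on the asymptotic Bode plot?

Break frequencies occur at each pole and zero magnitude: 1.97 rad/sec, 29.3 rad/sec.
The lowest is 1.97 rad/sec.

1.97 rad/sec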